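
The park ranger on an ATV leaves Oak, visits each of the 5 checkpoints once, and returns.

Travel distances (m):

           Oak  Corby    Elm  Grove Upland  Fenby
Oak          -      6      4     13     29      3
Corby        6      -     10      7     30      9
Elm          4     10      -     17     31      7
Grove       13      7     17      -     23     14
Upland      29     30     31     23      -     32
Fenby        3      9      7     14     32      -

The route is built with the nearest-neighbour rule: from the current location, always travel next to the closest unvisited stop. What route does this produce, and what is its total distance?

Oak → [Fenby:3 / Elm:4 / Corby:6 / Grove:13 / Upland:29] → Fenby (3)
Fenby → [Elm:7 / Corby:9 / Grove:14 / Upland:32] → Elm (7)
Elm → [Corby:10 / Grove:17 / Upland:31] → Corby (10)
Corby → [Grove:7 / Upland:30] → Grove (7)
Grove → [Upland:23] → Upland (23)
Return Upland→Oak: 29.
Total = 3 + 7 + 10 + 7 + 23 + 29 = 79.

Nearest-neighbour total = 79 m; route Oak → Fenby → Elm → Corby → Grove → Upland → Oak.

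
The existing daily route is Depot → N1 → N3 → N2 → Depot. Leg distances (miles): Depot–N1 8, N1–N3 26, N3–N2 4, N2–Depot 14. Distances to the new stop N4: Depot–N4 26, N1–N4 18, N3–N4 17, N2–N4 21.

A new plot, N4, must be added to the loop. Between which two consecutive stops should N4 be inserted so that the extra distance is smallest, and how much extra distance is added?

Insertion cost between consecutive stops i–j is d(i,N4) + d(N4,j) − d(i,j):
  between Depot and N1: 26 + 18 − 8 = 36
  between N1 and N3: 18 + 17 − 26 = 9
  between N3 and N2: 17 + 21 − 4 = 34
  between N2 and Depot: 21 + 26 − 14 = 33
Cheapest insertion is between N1 and N3, adding 9.
New total = 52 + 9 = 61.

Minimum extra distance: 9 miles, inserting N4 between N1 and N3.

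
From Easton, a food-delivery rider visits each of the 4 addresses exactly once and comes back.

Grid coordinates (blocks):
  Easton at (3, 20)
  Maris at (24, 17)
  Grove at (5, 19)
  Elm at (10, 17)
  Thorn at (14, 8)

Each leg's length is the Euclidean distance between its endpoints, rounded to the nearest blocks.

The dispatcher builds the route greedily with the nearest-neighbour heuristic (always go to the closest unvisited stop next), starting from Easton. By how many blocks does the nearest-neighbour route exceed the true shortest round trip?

Easton: Grove=2, Elm=8, Thorn=16, Maris=21 ⇒ Grove
Grove: Elm=5, Thorn=14, Maris=19 ⇒ Elm
Elm: Thorn=10, Maris=14 ⇒ Thorn
Thorn: Maris=13 ⇒ Maris
NN route Easton → Grove → Elm → Thorn → Maris → Easton costs 51.
Optimal: Easton → Grove → Elm → Maris → Thorn → Easton costs 50 (by enumerating all 12 distinct tours).
Excess = 51 − 50 = 1.

The nearest-neighbour route is 1 blocks longer than optimal.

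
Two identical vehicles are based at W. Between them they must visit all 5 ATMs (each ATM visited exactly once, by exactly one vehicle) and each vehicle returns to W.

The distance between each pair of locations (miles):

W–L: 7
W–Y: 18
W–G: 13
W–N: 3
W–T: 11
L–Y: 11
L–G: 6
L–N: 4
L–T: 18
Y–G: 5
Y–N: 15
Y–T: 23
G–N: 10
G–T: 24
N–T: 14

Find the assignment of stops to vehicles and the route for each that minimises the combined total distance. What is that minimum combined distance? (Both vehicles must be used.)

Try each way of splitting the stops between the two vehicles (each non-empty) and, for each split, find the best tour for each vehicle:
  {L} + {Y, G, N, T}: 14 + 52 = 66
  {Y} + {L, G, N, T}: 36 + 48 = 84
  {L, Y} + {G, N, T}: 36 + 48 = 84
  {G} + {L, Y, N, T}: 26 + 52 = 78
  {L, G} + {Y, N, T}: 26 + 52 = 78
  {Y, G} + {L, N, T}: 36 + 36 = 72
  … (15 splits in total)
  {N} + {L, Y, G, T}: 6 + 52 = 58  ← best
Best: vehicle 1 W → N → W = 6; vehicle 2 W → L → G → Y → T → W = 52; combined 58.

Minimum combined distance: 58 miles.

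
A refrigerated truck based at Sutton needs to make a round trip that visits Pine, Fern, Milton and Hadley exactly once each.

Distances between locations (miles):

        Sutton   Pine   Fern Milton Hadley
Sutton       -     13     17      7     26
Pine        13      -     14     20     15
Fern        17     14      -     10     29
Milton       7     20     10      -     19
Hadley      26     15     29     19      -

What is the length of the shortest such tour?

Sutton → Pine → Fern → Milton → Hadley → Sutton: 13+14+10+19+26 = 82
Sutton → Pine → Fern → Hadley → Milton → Sutton: 13+14+29+19+7 = 82
Sutton → Pine → Milton → Fern → Hadley → Sutton: 13+20+10+29+26 = 98
Sutton → Pine → Milton → Hadley → Fern → Sutton: 13+20+19+29+17 = 98
Sutton → Pine → Hadley → Fern → Milton → Sutton: 13+15+29+10+7 = 74
Sutton → Pine → Hadley → Milton → Fern → Sutton: 13+15+19+10+17 = 74
Sutton → Fern → Pine → Milton → Hadley → Sutton: 17+14+20+19+26 = 96
Sutton → Fern → Pine → Hadley → Milton → Sutton: 17+14+15+19+7 = 72
Sutton → Fern → Milton → Pine → Hadley → Sutton: 17+10+20+15+26 = 88
Sutton → Fern → Hadley → Pine → Milton → Sutton: 17+29+15+20+7 = 88
Sutton → Milton → Pine → Fern → Hadley → Sutton: 7+20+14+29+26 = 96
Sutton → Milton → Fern → Pine → Hadley → Sutton: 7+10+14+15+26 = 72
The minimum is 72.
One optimal route: Sutton → Fern → Pine → Hadley → Milton → Sutton (or its reverse).

Shortest round trip = 72 miles.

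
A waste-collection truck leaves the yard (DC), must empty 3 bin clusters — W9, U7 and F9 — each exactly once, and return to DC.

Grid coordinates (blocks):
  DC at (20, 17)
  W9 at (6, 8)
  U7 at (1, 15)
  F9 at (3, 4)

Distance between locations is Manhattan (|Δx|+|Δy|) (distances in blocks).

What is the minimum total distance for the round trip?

DC→W9→U7→F9→DC: 23+12+13+30 = 78
DC→W9→F9→U7→DC: 23+7+13+21 = 64
DC→U7→W9→F9→DC: 21+12+7+30 = 70
The minimum is 64.
One optimal route: DC → W9 → F9 → U7 → DC (or its reverse).

Minimum total distance: 64 blocks.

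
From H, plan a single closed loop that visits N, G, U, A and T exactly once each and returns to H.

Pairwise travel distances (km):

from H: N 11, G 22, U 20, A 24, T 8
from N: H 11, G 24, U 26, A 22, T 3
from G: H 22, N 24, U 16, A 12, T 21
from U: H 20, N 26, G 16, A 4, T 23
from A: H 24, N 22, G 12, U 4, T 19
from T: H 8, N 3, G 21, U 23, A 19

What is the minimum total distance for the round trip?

Minimum total distance: 71 km.

H→N→G→U→A→T→H: 11+24+16+4+19+8 = 82
H→N→G→U→T→A→H: 11+24+16+23+19+24 = 117
H→N→G→A→U→T→H: 11+24+12+4+23+8 = 82
H→N→G→A→T→U→H: 11+24+12+19+23+20 = 109
H→N→G→T→U→A→H: 11+24+21+23+4+24 = 107
H→N→G→T→A→U→H: 11+24+21+19+4+20 = 99
H→N→U→G→A→T→H: 11+26+16+12+19+8 = 92
H→N→U→G→T→A→H: 11+26+16+21+19+24 = 117
H→N→U→A→G→T→H: 11+26+4+12+21+8 = 82
H→N→U→A→T→G→H: 11+26+4+19+21+22 = 103
H→N→U→T→G→A→H: 11+26+23+21+12+24 = 117
H→N→U→T→A→G→H: 11+26+23+19+12+22 = 113
H→N→A→G→U→T→H: 11+22+12+16+23+8 = 92
H→N→A→G→T→U→H: 11+22+12+21+23+20 = 109
… (46 more)
H→N→T→G→A→U→H: 11+3+21+12+4+20 = 71  ← best
The minimum is 71.
One optimal route: H → N → T → G → A → U → H (or its reverse).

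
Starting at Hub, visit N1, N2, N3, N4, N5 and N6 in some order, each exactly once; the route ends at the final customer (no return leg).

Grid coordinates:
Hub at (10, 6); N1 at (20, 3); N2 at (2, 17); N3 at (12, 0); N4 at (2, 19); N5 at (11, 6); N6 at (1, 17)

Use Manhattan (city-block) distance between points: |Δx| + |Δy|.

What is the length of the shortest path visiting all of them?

55 — the minimum one-way total.

There are 6! = 720 possible orderings.
Hub → N1 → N2 → N3 → N4 → N5 → N6: 13+32+27+29+22+21 = 144
Hub → N1 → N2 → N3 → N4 → N6 → N5: 13+32+27+29+3+21 = 125
Hub → N1 → N2 → N3 → N5 → N4 → N6: 13+32+27+7+22+3 = 104
Hub → N1 → N2 → N3 → N5 → N6 → N4: 13+32+27+7+21+3 = 103
Hub → N1 → N2 → N3 → N6 → N4 → N5: 13+32+27+28+3+22 = 125
Hub → N1 → N2 → N3 → N6 → N5 → N4: 13+32+27+28+21+22 = 143
Hub → N1 → N2 → N4 → N3 → N5 → N6: 13+32+2+29+7+21 = 104
Hub → N1 → N2 → N4 → N3 → N6 → N5: 13+32+2+29+28+21 = 125
… (712 more)
Hub → N1 → N3 → N5 → N2 → N6 → N4: 13+11+7+20+1+3 = 55  ← best
The minimum is 55.
One shortest path: Hub → N1 → N3 → N5 → N2 → N6 → N4.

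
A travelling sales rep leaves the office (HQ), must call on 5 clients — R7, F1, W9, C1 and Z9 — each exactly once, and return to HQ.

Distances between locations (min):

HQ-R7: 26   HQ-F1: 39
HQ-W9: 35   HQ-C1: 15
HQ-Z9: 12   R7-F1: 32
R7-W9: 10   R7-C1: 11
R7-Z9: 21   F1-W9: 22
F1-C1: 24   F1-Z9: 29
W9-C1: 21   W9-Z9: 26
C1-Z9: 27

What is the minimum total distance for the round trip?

Minimum total distance: 99 min.

With 5 stops there are 5!/2 = 60 distinct round trips (a route and its reverse cost the same).
HQ → R7 → F1 → W9 → C1 → Z9 → HQ: 26+32+22+21+27+12 = 140
HQ → R7 → F1 → W9 → Z9 → C1 → HQ: 26+32+22+26+27+15 = 148
HQ → R7 → F1 → C1 → W9 → Z9 → HQ: 26+32+24+21+26+12 = 141
HQ → R7 → F1 → C1 → Z9 → W9 → HQ: 26+32+24+27+26+35 = 170
HQ → R7 → F1 → Z9 → W9 → C1 → HQ: 26+32+29+26+21+15 = 149
HQ → R7 → F1 → Z9 → C1 → W9 → HQ: 26+32+29+27+21+35 = 170
HQ → R7 → W9 → F1 → C1 → Z9 → HQ: 26+10+22+24+27+12 = 121
HQ → R7 → W9 → F1 → Z9 → C1 → HQ: 26+10+22+29+27+15 = 129
HQ → R7 → W9 → C1 → F1 → Z9 → HQ: 26+10+21+24+29+12 = 122
HQ → R7 → W9 → C1 → Z9 → F1 → HQ: 26+10+21+27+29+39 = 152
HQ → R7 → W9 → Z9 → F1 → C1 → HQ: 26+10+26+29+24+15 = 130
HQ → R7 → W9 → Z9 → C1 → F1 → HQ: 26+10+26+27+24+39 = 152
HQ → R7 → C1 → F1 → W9 → Z9 → HQ: 26+11+24+22+26+12 = 121
HQ → R7 → C1 → F1 → Z9 → W9 → HQ: 26+11+24+29+26+35 = 151
… (46 more)
HQ → C1 → R7 → W9 → F1 → Z9 → HQ: 15+11+10+22+29+12 = 99  ← best
The minimum is 99.
One optimal route: HQ → C1 → R7 → W9 → F1 → Z9 → HQ (or its reverse).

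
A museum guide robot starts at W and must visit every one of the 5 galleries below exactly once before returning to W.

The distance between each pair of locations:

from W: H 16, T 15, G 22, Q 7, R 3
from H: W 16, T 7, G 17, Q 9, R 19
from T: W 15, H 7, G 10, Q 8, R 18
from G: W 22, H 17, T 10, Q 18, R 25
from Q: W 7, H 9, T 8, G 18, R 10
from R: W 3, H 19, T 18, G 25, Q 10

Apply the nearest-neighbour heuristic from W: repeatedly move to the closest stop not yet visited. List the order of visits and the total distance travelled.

W → [R:3 / Q:7 / T:15 / H:16 / G:22] → R (3)
R → [Q:10 / T:18 / H:19 / G:25] → Q (10)
Q → [T:8 / H:9 / G:18] → T (8)
T → [H:7 / G:10] → H (7)
H → [G:17] → G (17)
Return G→W: 22.
Total = 3 + 10 + 8 + 7 + 17 + 22 = 67.

67 along W → R → Q → T → H → G → W.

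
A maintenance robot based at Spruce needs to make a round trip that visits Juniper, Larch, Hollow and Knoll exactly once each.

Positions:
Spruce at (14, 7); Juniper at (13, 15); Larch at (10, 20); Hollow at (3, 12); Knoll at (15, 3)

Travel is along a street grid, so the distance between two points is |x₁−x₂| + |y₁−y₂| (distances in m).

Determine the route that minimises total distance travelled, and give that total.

With 4 stops there are 4!/2 = 12 distinct round trips (a route and its reverse cost the same).
Spruce→Juniper→Larch→Hollow→Knoll→Spruce: 9+8+15+21+5 = 58
Spruce→Juniper→Larch→Knoll→Hollow→Spruce: 9+8+22+21+16 = 76
Spruce→Juniper→Hollow→Larch→Knoll→Spruce: 9+13+15+22+5 = 64
Spruce→Juniper→Hollow→Knoll→Larch→Spruce: 9+13+21+22+17 = 82
Spruce→Juniper→Knoll→Larch→Hollow→Spruce: 9+14+22+15+16 = 76
Spruce→Juniper→Knoll→Hollow→Larch→Spruce: 9+14+21+15+17 = 76
Spruce→Larch→Juniper→Hollow→Knoll→Spruce: 17+8+13+21+5 = 64
Spruce→Larch→Juniper→Knoll→Hollow→Spruce: 17+8+14+21+16 = 76
Spruce→Larch→Hollow→Juniper→Knoll→Spruce: 17+15+13+14+5 = 64
Spruce→Larch→Knoll→Juniper→Hollow→Spruce: 17+22+14+13+16 = 82
Spruce→Hollow→Juniper→Larch→Knoll→Spruce: 16+13+8+22+5 = 64
Spruce→Hollow→Larch→Juniper→Knoll→Spruce: 16+15+8+14+5 = 58
The minimum is 58.
One optimal route: Spruce → Juniper → Larch → Hollow → Knoll → Spruce (or its reverse).

58 m — the shortest possible round trip.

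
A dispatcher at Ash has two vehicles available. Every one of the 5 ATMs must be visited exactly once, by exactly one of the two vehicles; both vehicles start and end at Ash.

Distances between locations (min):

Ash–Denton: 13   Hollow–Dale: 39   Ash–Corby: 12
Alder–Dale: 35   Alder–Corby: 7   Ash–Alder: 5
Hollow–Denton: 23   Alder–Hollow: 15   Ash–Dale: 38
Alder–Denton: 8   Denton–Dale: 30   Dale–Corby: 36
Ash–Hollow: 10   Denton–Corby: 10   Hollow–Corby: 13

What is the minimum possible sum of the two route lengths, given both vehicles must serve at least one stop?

110 min — the smallest possible combined total.

There are 2^4 − 1 = 15 ways to divide the 5 stops into two non-empty groups. For each, the best each vehicle can do is its own shortest tour through its group:
  {Alder} + {Hollow, Denton, Dale, Corby}: 10 + 101 = 111
  {Hollow} + {Alder, Denton, Dale, Corby}: 20 + 90 = 110
  {Alder, Hollow} + {Denton, Dale, Corby}: 30 + 90 = 120
  {Denton} + {Alder, Hollow, Dale, Corby}: 26 + 97 = 123
  {Alder, Denton} + {Hollow, Dale, Corby}: 26 + 97 = 123
  {Hollow, Denton} + {Alder, Dale, Corby}: 46 + 86 = 132
  … (15 splits in total)
Best: vehicle 1 Ash → Hollow → Ash = 20; vehicle 2 Ash → Alder → Corby → Denton → Dale → Ash = 90; combined 110.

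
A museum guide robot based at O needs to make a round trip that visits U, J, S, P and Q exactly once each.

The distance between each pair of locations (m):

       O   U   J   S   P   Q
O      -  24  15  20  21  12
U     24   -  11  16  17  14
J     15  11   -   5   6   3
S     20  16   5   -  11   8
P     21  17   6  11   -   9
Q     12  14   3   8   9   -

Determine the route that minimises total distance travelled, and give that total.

Shortest round trip = 72 m.

There are 60 distinct closed tours to check (reversals are equivalent).
O → U → J → S → P → Q → O: 24+11+5+11+9+12 = 72
O → U → J → S → Q → P → O: 24+11+5+8+9+21 = 78
O → U → J → P → S → Q → O: 24+11+6+11+8+12 = 72
O → U → J → P → Q → S → O: 24+11+6+9+8+20 = 78
O → U → J → Q → S → P → O: 24+11+3+8+11+21 = 78
O → U → J → Q → P → S → O: 24+11+3+9+11+20 = 78
O → U → S → J → P → Q → O: 24+16+5+6+9+12 = 72
O → U → S → J → Q → P → O: 24+16+5+3+9+21 = 78
O → U → S → P → J → Q → O: 24+16+11+6+3+12 = 72
O → U → S → P → Q → J → O: 24+16+11+9+3+15 = 78
O → U → S → Q → J → P → O: 24+16+8+3+6+21 = 78
O → U → S → Q → P → J → O: 24+16+8+9+6+15 = 78
O → U → P → J → S → Q → O: 24+17+6+5+8+12 = 72
O → U → P → J → Q → S → O: 24+17+6+3+8+20 = 78
… (46 more)
The minimum is 72.
One optimal route: O → U → J → S → P → Q → O (or its reverse).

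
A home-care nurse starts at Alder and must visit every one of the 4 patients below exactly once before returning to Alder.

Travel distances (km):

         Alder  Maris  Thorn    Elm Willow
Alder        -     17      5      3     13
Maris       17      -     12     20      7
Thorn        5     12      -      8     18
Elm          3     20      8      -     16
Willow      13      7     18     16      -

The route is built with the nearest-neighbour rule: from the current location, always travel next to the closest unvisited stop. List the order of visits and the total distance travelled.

From Alder: distances to unvisited — Elm=3, Thorn=5, Willow=13, Maris=17. Nearest is Elm (3).
From Elm: distances to unvisited — Thorn=8, Willow=16, Maris=20. Nearest is Thorn (8).
From Thorn: distances to unvisited — Maris=12, Willow=18. Nearest is Maris (12).
From Maris: distances to unvisited — Willow=7. Nearest is Willow (7).
Return Willow→Alder: 13.
Total = 3 + 8 + 12 + 7 + 13 = 43.

43 km along Alder → Elm → Thorn → Maris → Willow → Alder.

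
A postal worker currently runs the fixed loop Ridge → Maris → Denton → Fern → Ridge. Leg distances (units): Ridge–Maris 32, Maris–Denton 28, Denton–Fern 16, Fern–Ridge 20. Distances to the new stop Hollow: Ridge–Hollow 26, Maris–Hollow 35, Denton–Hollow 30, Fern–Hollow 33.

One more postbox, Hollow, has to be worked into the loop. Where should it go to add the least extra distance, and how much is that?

Insertion cost between consecutive stops i–j is d(i,Hollow) + d(Hollow,j) − d(i,j):
  between Ridge and Maris: 26 + 35 − 32 = 29
  between Maris and Denton: 35 + 30 − 28 = 37
  between Denton and Fern: 30 + 33 − 16 = 47
  between Fern and Ridge: 33 + 26 − 20 = 39
Cheapest insertion is between Ridge and Maris, adding 29.
New total = 96 + 29 = 125.

Adding 29 by placing Hollow on the Ridge–Maris leg.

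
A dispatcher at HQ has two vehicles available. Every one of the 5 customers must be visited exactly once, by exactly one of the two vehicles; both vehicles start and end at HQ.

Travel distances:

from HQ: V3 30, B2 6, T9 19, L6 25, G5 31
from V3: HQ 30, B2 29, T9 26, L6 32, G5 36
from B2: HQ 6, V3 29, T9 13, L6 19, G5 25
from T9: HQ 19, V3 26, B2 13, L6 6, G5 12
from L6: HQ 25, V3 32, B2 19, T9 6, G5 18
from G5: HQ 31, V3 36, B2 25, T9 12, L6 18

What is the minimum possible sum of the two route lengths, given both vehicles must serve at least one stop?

Minimum combined distance: 121.

There are 2^4 − 1 = 15 ways to divide the 5 stops into two non-empty groups. For each, the best each vehicle can do is its own shortest tour through its group:
  {V3} + {B2, T9, L6, G5}: 60 + 74 = 134
  {B2} + {V3, T9, L6, G5}: 12 + 109 = 121
  {V3, B2} + {T9, L6, G5}: 65 + 74 = 139
  {T9} + {V3, B2, L6, G5}: 38 + 109 = 147
  {V3, T9} + {B2, L6, G5}: 75 + 74 = 149
  {B2, T9} + {V3, L6, G5}: 38 + 109 = 147
  … (15 splits in total)
Best: vehicle 1 HQ → B2 → HQ = 12; vehicle 2 HQ → V3 → G5 → T9 → L6 → HQ = 109; combined 121.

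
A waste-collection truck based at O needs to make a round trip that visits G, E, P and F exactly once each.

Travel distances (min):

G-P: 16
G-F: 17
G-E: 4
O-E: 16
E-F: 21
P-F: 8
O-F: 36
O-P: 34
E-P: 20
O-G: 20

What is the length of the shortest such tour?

There are 12 distinct closed tours to check (reversals are equivalent).
O-G-E-P-F-O: 20+4+20+8+36 = 88
O-G-E-F-P-O: 20+4+21+8+34 = 87
O-G-P-E-F-O: 20+16+20+21+36 = 113
O-G-P-F-E-O: 20+16+8+21+16 = 81
O-G-F-E-P-O: 20+17+21+20+34 = 112
O-G-F-P-E-O: 20+17+8+20+16 = 81
O-E-G-P-F-O: 16+4+16+8+36 = 80
O-E-G-F-P-O: 16+4+17+8+34 = 79
O-E-P-G-F-O: 16+20+16+17+36 = 105
O-E-F-G-P-O: 16+21+17+16+34 = 104
O-P-G-E-F-O: 34+16+4+21+36 = 111
O-P-E-G-F-O: 34+20+4+17+36 = 111
The minimum is 79.
One optimal route: O → E → G → F → P → O (or its reverse).

Minimum total distance: 79 min.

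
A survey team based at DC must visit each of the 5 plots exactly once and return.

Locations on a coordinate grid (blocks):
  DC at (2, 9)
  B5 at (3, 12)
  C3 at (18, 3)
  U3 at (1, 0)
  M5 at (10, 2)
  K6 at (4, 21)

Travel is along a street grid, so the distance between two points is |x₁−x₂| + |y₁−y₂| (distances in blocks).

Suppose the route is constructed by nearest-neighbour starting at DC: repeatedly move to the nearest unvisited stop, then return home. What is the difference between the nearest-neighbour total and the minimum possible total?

The nearest-neighbour route is 4 blocks longer than optimal.

DC: B5=4, U3=10, K6=14, M5=15, C3=22 ⇒ B5
B5: K6=10, U3=14, M5=17, C3=24 ⇒ K6
K6: U3=24, M5=25, C3=32 ⇒ U3
U3: M5=11, C3=20 ⇒ M5
M5: C3=9 ⇒ C3
NN route DC → B5 → K6 → U3 → M5 → C3 → DC costs 80.
Optimal: DC → B5 → K6 → C3 → M5 → U3 → DC costs 76 (by enumerating all 60 distinct tours).
Excess = 80 − 76 = 4.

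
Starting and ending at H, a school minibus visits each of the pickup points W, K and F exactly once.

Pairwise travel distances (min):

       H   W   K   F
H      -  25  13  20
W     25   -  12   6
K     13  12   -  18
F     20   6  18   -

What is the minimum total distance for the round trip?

Minimum total distance: 51 min.

H→W→K→F→H: 25+12+18+20 = 75
H→W→F→K→H: 25+6+18+13 = 62
H→K→W→F→H: 13+12+6+20 = 51
The minimum is 51.
One optimal route: H → K → W → F → H (or its reverse).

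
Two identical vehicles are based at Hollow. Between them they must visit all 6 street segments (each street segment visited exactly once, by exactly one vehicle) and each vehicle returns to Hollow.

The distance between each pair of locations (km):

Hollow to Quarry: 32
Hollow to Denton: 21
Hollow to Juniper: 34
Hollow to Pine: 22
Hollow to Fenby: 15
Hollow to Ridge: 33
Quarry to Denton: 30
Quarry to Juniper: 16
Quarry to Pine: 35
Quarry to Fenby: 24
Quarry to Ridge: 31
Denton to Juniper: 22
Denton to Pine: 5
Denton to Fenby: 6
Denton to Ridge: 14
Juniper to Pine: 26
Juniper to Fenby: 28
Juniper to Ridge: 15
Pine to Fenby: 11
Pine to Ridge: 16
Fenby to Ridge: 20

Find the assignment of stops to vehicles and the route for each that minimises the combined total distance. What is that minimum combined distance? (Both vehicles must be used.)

Minimum combined distance: 134 km.

Check every non-empty split of the stops between the two vehicles; for each half take its own optimal tour:
  {Quarry} + {Denton, Juniper, Pine, Fenby, Ridge}: 64 + 91 = 155
  {Denton} + {Quarry, Juniper, Pine, Fenby, Ridge}: 42 + 105 = 147
  {Quarry, Denton} + {Juniper, Pine, Fenby, Ridge}: 83 + 91 = 174
  {Juniper} + {Quarry, Denton, Pine, Fenby, Ridge}: 68 + 105 = 173
  {Quarry, Juniper} + {Denton, Pine, Fenby, Ridge}: 82 + 73 = 155
  {Denton, Juniper} + {Quarry, Pine, Fenby, Ridge}: 77 + 105 = 182
  … (31 splits in total)
  {Fenby} + {Quarry, Denton, Juniper, Pine, Ridge}: 30 + 104 = 134  ← best
Best: vehicle 1 Hollow → Fenby → Hollow = 30; vehicle 2 Hollow → Quarry → Juniper → Ridge → Denton → Pine → Hollow = 104; combined 134.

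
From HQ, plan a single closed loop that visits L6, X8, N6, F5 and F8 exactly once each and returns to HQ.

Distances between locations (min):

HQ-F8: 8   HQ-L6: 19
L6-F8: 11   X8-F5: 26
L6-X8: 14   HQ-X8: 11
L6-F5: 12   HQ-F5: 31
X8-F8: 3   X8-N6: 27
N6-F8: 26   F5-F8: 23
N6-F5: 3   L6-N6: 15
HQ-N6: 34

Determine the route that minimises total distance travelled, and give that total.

72 min — the shortest possible round trip.

There are 60 distinct closed tours to check (reversals are equivalent).
HQ-L6-X8-N6-F5-F8-HQ: 19+14+27+3+23+8 = 94
HQ-L6-X8-N6-F8-F5-HQ: 19+14+27+26+23+31 = 140
HQ-L6-X8-F5-N6-F8-HQ: 19+14+26+3+26+8 = 96
HQ-L6-X8-F5-F8-N6-HQ: 19+14+26+23+26+34 = 142
HQ-L6-X8-F8-N6-F5-HQ: 19+14+3+26+3+31 = 96
HQ-L6-X8-F8-F5-N6-HQ: 19+14+3+23+3+34 = 96
HQ-L6-N6-X8-F5-F8-HQ: 19+15+27+26+23+8 = 118
HQ-L6-N6-X8-F8-F5-HQ: 19+15+27+3+23+31 = 118
HQ-L6-N6-F5-X8-F8-HQ: 19+15+3+26+3+8 = 74
HQ-L6-N6-F5-F8-X8-HQ: 19+15+3+23+3+11 = 74
HQ-L6-N6-F8-X8-F5-HQ: 19+15+26+3+26+31 = 120
HQ-L6-N6-F8-F5-X8-HQ: 19+15+26+23+26+11 = 120
HQ-L6-F5-X8-N6-F8-HQ: 19+12+26+27+26+8 = 118
HQ-L6-F5-X8-F8-N6-HQ: 19+12+26+3+26+34 = 120
… (46 more)
HQ-L6-F5-N6-X8-F8-HQ: 19+12+3+27+3+8 = 72  ← best
The minimum is 72.
One optimal route: HQ → L6 → F5 → N6 → X8 → F8 → HQ (or its reverse).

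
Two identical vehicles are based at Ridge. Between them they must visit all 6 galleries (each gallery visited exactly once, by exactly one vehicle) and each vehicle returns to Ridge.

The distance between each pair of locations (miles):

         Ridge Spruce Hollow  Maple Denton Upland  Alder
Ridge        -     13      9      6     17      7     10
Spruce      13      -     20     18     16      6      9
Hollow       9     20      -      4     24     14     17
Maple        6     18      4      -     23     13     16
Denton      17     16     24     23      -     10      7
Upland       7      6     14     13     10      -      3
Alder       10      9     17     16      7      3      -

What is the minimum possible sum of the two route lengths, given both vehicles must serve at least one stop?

Try each way of splitting the stops between the two vehicles (each non-empty) and, for each split, find the best tour for each vehicle:
  {Spruce} + {Hollow, Maple, Denton, Upland, Alder}: 26 + 51 = 77
  {Hollow} + {Spruce, Maple, Denton, Upland, Alder}: 18 + 57 = 75
  {Spruce, Hollow} + {Maple, Denton, Upland, Alder}: 42 + 46 = 88
  {Maple} + {Spruce, Hollow, Denton, Upland, Alder}: 12 + 62 = 74
  {Spruce, Maple} + {Hollow, Denton, Upland, Alder}: 37 + 50 = 87
  {Hollow, Maple} + {Spruce, Denton, Upland, Alder}: 19 + 46 = 65
  … (31 splits in total)
Best: vehicle 1 Ridge → Hollow → Maple → Ridge = 19; vehicle 2 Ridge → Spruce → Denton → Alder → Upland → Ridge = 46; combined 65.

65 miles — the smallest possible combined total.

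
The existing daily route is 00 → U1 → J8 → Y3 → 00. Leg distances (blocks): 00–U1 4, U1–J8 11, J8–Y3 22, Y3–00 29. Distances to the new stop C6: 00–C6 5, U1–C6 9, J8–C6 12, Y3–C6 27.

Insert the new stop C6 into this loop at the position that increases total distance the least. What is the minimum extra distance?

+3 blocks — insert C6 between Y3 and 00.

Insertion cost between consecutive stops i–j is d(i,C6) + d(C6,j) − d(i,j):
  between 00 and U1: 5 + 9 − 4 = 10
  between U1 and J8: 9 + 12 − 11 = 10
  between J8 and Y3: 12 + 27 − 22 = 17
  between Y3 and 00: 27 + 5 − 29 = 3
Cheapest insertion is between Y3 and 00, adding 3.
New total = 66 + 3 = 69.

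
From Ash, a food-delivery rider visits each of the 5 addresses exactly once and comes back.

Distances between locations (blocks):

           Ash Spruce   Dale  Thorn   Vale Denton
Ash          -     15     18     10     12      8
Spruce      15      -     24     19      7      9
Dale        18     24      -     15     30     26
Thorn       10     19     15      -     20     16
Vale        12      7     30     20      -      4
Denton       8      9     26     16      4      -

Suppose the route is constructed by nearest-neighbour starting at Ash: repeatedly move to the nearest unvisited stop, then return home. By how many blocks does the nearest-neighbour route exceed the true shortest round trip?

Ash: Denton=8, Thorn=10, Vale=12, Spruce=15, Dale=18 ⇒ Denton
Denton: Vale=4, Spruce=9, Thorn=16, Dale=26 ⇒ Vale
Vale: Spruce=7, Thorn=20, Dale=30 ⇒ Spruce
Spruce: Thorn=19, Dale=24 ⇒ Thorn
Thorn: Dale=15 ⇒ Dale
NN route Ash → Denton → Vale → Spruce → Thorn → Dale → Ash costs 71.
Optimal: Ash → Thorn → Dale → Spruce → Vale → Denton → Ash costs 68 (by enumerating all 60 distinct tours).
Excess = 71 − 68 = 3.

3 blocks longer than the optimal tour.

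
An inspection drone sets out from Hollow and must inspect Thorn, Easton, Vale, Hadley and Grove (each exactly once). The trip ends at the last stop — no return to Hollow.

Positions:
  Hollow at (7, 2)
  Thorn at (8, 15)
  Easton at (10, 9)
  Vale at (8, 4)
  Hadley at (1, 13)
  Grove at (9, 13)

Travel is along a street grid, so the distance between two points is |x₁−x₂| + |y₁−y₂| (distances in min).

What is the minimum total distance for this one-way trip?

27 min — the minimum one-way total.

There are 5! = 120 possible orderings.
Hollow→Thorn→Easton→Vale→Hadley→Grove: 14+8+7+16+8 = 53
Hollow→Thorn→Easton→Vale→Grove→Hadley: 14+8+7+10+8 = 47
Hollow→Thorn→Easton→Hadley→Vale→Grove: 14+8+13+16+10 = 61
Hollow→Thorn→Easton→Hadley→Grove→Vale: 14+8+13+8+10 = 53
Hollow→Thorn→Easton→Grove→Vale→Hadley: 14+8+5+10+16 = 53
Hollow→Thorn→Easton→Grove→Hadley→Vale: 14+8+5+8+16 = 51
Hollow→Thorn→Vale→Easton→Hadley→Grove: 14+11+7+13+8 = 53
Hollow→Thorn→Vale→Easton→Grove→Hadley: 14+11+7+5+8 = 45
Hollow→Thorn→Vale→Hadley→Easton→Grove: 14+11+16+13+5 = 59
Hollow→Thorn→Vale→Hadley→Grove→Easton: 14+11+16+8+5 = 54
Hollow→Thorn→Vale→Grove→Easton→Hadley: 14+11+10+5+13 = 53
Hollow→Thorn→Vale→Grove→Hadley→Easton: 14+11+10+8+13 = 56
Hollow→Thorn→Hadley→Easton→Vale→Grove: 14+9+13+7+10 = 53
Hollow→Thorn→Hadley→Easton→Grove→Vale: 14+9+13+5+10 = 51
… (106 more)
Hollow→Vale→Easton→Grove→Thorn→Hadley: 3+7+5+3+9 = 27  ← best
The minimum is 27.
One shortest path: Hollow → Vale → Easton → Grove → Thorn → Hadley.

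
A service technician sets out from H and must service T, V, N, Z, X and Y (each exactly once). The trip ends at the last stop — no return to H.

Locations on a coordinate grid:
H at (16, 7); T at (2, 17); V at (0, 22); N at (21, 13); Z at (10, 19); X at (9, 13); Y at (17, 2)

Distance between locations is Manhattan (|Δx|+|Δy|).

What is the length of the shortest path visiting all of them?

57 — the minimum one-way total.

There are 6! = 720 possible orderings.
H → T → V → N → Z → X → Y: 24+7+30+17+7+19 = 104
H → T → V → N → Z → Y → X: 24+7+30+17+24+19 = 121
H → T → V → N → X → Z → Y: 24+7+30+12+7+24 = 104
H → T → V → N → X → Y → Z: 24+7+30+12+19+24 = 116
H → T → V → N → Y → Z → X: 24+7+30+15+24+7 = 107
H → T → V → N → Y → X → Z: 24+7+30+15+19+7 = 102
H → T → V → Z → N → X → Y: 24+7+13+17+12+19 = 92
H → T → V → Z → N → Y → X: 24+7+13+17+15+19 = 95
… (712 more)
H → Y → N → X → Z → T → V: 6+15+12+7+10+7 = 57  ← best
The minimum is 57.
One shortest path: H → Y → N → X → Z → T → V.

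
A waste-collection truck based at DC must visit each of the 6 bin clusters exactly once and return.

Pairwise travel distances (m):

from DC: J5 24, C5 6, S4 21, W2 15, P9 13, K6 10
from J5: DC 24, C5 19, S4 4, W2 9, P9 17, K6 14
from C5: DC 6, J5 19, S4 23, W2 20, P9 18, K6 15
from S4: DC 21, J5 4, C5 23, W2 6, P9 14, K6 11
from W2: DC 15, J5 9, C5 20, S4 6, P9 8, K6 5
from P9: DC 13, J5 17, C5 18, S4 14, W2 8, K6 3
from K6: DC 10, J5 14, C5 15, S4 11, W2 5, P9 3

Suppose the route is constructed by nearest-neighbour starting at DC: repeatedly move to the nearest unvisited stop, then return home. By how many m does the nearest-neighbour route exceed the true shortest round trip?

DC: C5=6, K6=10, P9=13, W2=15, S4=21, J5=24 ⇒ C5
C5: K6=15, P9=18, J5=19, W2=20, S4=23 ⇒ K6
K6: P9=3, W2=5, S4=11, J5=14 ⇒ P9
P9: W2=8, S4=14, J5=17 ⇒ W2
W2: S4=6, J5=9 ⇒ S4
S4: J5=4 ⇒ J5
NN route DC → C5 → K6 → P9 → W2 → S4 → J5 → DC costs 66.
Optimal: DC → C5 → J5 → S4 → W2 → P9 → K6 → DC costs 56 (by enumerating all 360 distinct tours).
Excess = 66 − 56 = 10.

Excess over optimum: 10 m.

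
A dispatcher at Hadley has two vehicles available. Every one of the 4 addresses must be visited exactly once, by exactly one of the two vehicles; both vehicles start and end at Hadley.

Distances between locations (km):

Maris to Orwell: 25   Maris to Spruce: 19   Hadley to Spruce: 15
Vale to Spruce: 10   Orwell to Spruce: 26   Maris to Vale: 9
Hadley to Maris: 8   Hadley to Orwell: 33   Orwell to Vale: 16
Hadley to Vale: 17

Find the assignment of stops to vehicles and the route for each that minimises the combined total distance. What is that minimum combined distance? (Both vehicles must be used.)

90 km — the smallest possible combined total.

Try each way of splitting the stops between the two vehicles (each non-empty) and, for each split, find the best tour for each vehicle:
  {Maris} + {Orwell, Vale, Spruce}: 16 + 74 = 90
  {Orwell} + {Maris, Vale, Spruce}: 66 + 42 = 108
  {Maris, Orwell} + {Vale, Spruce}: 66 + 42 = 108
  {Vale} + {Maris, Orwell, Spruce}: 34 + 74 = 108
  {Maris, Vale} + {Orwell, Spruce}: 34 + 74 = 108
  {Orwell, Vale} + {Maris, Spruce}: 66 + 42 = 108
  … (7 splits in total)
Best: vehicle 1 Hadley → Maris → Hadley = 16; vehicle 2 Hadley → Orwell → Vale → Spruce → Hadley = 74; combined 90.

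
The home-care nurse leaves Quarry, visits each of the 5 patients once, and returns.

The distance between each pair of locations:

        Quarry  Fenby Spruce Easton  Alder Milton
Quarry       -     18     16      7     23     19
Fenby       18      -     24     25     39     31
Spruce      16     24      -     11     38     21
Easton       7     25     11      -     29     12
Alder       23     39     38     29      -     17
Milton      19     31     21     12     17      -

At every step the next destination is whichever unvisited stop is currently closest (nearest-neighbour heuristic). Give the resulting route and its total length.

From Quarry: distances to unvisited — Easton=7, Spruce=16, Fenby=18, Milton=19, Alder=23. Nearest is Easton (7).
From Easton: distances to unvisited — Spruce=11, Milton=12, Fenby=25, Alder=29. Nearest is Spruce (11).
From Spruce: distances to unvisited — Milton=21, Fenby=24, Alder=38. Nearest is Milton (21).
From Milton: distances to unvisited — Alder=17, Fenby=31. Nearest is Alder (17).
From Alder: distances to unvisited — Fenby=39. Nearest is Fenby (39).
Return Fenby→Quarry: 18.
Total = 7 + 11 + 21 + 17 + 39 + 18 = 113.

Total distance 113 via the nearest-neighbour route Quarry → Easton → Spruce → Milton → Alder → Fenby → Quarry.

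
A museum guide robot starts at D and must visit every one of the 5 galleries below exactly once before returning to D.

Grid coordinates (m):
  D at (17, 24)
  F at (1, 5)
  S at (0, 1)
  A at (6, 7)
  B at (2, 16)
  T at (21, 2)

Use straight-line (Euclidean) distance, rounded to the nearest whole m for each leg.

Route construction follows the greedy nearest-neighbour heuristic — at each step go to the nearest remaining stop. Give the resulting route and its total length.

Nearest-neighbour total = 79 m; route D → B → A → F → S → T → D.

From D: distances to unvisited — B=17, A=20, T=22, F=25, S=29. Nearest is B (17).
From B: distances to unvisited — A=10, F=11, S=15, T=24. Nearest is A (10).
From A: distances to unvisited — F=5, S=8, T=16. Nearest is F (5).
From F: distances to unvisited — S=4, T=20. Nearest is S (4).
From S: distances to unvisited — T=21. Nearest is T (21).
Return T→D: 22.
Total = 17 + 10 + 5 + 4 + 21 + 22 = 79.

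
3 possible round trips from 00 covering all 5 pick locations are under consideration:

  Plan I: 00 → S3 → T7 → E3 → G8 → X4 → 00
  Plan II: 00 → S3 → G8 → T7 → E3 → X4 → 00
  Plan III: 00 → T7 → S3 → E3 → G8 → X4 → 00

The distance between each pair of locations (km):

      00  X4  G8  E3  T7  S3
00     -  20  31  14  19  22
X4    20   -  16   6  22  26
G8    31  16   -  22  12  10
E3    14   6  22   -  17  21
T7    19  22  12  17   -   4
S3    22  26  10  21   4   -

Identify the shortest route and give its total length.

Plan I: 22 + 4 + 17 + 22 + 16 + 20 = 101
Plan II: 22 + 10 + 12 + 17 + 6 + 20 = 87
Plan III: 19 + 4 + 21 + 22 + 16 + 20 = 102

Shortest is Plan II, total 87 km.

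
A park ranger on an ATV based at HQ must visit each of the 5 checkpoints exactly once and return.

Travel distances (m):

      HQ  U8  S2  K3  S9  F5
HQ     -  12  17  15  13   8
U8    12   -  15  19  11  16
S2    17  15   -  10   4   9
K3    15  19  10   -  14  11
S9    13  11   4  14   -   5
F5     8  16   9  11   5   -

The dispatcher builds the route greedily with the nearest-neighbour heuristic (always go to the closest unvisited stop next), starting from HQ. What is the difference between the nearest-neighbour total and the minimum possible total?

From HQ: F5=8, U8=12, S9=13, K3=15, S2=17 → choose F5 (8).
From F5: S9=5, S2=9, K3=11, U8=16 → choose S9 (5).
From S9: S2=4, U8=11, K3=14 → choose S2 (4).
From S2: K3=10, U8=15 → choose K3 (10).
From K3: U8=19 → choose U8 (19).
NN route HQ → F5 → S9 → S2 → K3 → U8 → HQ costs 58.
Optimal: HQ → U8 → S9 → S2 → K3 → F5 → HQ costs 56 (by enumerating all 60 distinct tours).
Excess = 58 − 56 = 2.

The nearest-neighbour route is 2 m longer than optimal.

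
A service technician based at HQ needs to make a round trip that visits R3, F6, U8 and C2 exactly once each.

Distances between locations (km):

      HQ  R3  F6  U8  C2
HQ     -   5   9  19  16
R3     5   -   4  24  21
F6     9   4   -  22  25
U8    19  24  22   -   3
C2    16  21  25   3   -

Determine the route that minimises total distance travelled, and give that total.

Minimum total distance: 50 km.

With 4 stops there are 4!/2 = 12 distinct round trips (a route and its reverse cost the same).
HQ→R3→F6→U8→C2→HQ: 5+4+22+3+16 = 50
HQ→R3→F6→C2→U8→HQ: 5+4+25+3+19 = 56
HQ→R3→U8→F6→C2→HQ: 5+24+22+25+16 = 92
HQ→R3→U8→C2→F6→HQ: 5+24+3+25+9 = 66
HQ→R3→C2→F6→U8→HQ: 5+21+25+22+19 = 92
HQ→R3→C2→U8→F6→HQ: 5+21+3+22+9 = 60
HQ→F6→R3→U8→C2→HQ: 9+4+24+3+16 = 56
HQ→F6→R3→C2→U8→HQ: 9+4+21+3+19 = 56
HQ→F6→U8→R3→C2→HQ: 9+22+24+21+16 = 92
HQ→F6→C2→R3→U8→HQ: 9+25+21+24+19 = 98
HQ→U8→R3→F6→C2→HQ: 19+24+4+25+16 = 88
HQ→U8→F6→R3→C2→HQ: 19+22+4+21+16 = 82
The minimum is 50.
One optimal route: HQ → R3 → F6 → U8 → C2 → HQ (or its reverse).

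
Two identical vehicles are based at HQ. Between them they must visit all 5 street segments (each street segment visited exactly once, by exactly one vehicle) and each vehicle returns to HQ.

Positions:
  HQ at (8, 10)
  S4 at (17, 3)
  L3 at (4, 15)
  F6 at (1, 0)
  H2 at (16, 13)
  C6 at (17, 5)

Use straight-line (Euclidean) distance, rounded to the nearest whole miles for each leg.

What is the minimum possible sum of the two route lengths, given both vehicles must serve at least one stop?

There are 2^4 − 1 = 15 ways to divide the 5 stops into two non-empty groups. For each, the best each vehicle can do is its own shortest tour through its group:
  {S4} + {L3, F6, H2, C6}: 22 + 55 = 77
  {L3} + {S4, F6, H2, C6}: 12 + 47 = 59
  {S4, L3} + {F6, H2, C6}: 35 + 46 = 81
  {F6} + {S4, L3, H2, C6}: 24 + 39 = 63
  {S4, F6} + {L3, H2, C6}: 39 + 36 = 75
  {L3, F6} + {S4, H2, C6}: 33 + 30 = 63
  … (15 splits in total)
Best: vehicle 1 HQ → L3 → HQ = 12; vehicle 2 HQ → F6 → S4 → C6 → H2 → HQ = 47; combined 59.

Minimum combined distance: 59 miles.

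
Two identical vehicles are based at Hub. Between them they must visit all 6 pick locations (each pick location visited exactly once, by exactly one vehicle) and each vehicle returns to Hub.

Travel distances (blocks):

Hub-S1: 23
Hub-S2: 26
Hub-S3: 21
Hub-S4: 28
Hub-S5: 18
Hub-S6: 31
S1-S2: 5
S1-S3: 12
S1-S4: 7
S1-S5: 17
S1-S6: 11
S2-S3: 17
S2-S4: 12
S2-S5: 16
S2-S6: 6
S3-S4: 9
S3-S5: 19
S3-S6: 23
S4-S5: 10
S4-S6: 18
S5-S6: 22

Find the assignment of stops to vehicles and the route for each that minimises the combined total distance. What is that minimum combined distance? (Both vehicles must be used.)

Try each way of splitting the stops between the two vehicles (each non-empty) and, for each split, find the best tour for each vehicle:
  {S1} + {S2, S3, S4, S5, S6}: 46 + 88 = 134
  {S2} + {S1, S3, S4, S5, S6}: 52 + 88 = 140
  {S1, S2} + {S3, S4, S5, S6}: 54 + 88 = 142
  {S3} + {S1, S2, S4, S5, S6}: 42 + 77 = 119
  {S1, S3} + {S2, S4, S5, S6}: 56 + 77 = 133
  {S2, S3} + {S1, S4, S5, S6}: 64 + 77 = 141
  … (31 splits in total)
  {S5} + {S1, S2, S3, S4, S6}: 36 + 79 = 115  ← best
Best: vehicle 1 Hub → S5 → Hub = 36; vehicle 2 Hub → S3 → S4 → S1 → S2 → S6 → Hub = 79; combined 115.

115 blocks — the smallest possible combined total.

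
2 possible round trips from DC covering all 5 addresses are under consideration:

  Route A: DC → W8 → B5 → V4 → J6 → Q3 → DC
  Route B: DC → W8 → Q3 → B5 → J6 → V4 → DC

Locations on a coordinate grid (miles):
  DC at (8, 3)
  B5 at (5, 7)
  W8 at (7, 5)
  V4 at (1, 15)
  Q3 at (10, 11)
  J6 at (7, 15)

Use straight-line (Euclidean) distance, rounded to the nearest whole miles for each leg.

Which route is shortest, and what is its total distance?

Shortest is Route A, total 33 miles.

Route A: 2 + 3 + 9 + 6 + 5 + 8 = 33
Route B: 2 + 7 + 6 + 8 + 6 + 14 = 43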